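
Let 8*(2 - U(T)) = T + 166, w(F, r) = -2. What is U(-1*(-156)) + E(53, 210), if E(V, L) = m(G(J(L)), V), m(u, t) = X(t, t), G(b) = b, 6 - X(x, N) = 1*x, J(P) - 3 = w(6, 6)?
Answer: -341/4 ≈ -85.250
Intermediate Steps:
J(P) = 1 (J(P) = 3 - 2 = 1)
X(x, N) = 6 - x
m(u, t) = 6 - t
E(V, L) = 6 - V
U(T) = -75/4 - T/8 (U(T) = 2 - (T + 166)/8 = 2 - (166 + T)/8 = 2 + (-83/4 - T/8) = -75/4 - T/8)
U(-1*(-156)) + E(53, 210) = (-75/4 - (-1)*(-156)/8) + (6 - 1*53) = (-75/4 - 1/8*156) + (6 - 53) = (-75/4 - 39/2) - 47 = -153/4 - 47 = -341/4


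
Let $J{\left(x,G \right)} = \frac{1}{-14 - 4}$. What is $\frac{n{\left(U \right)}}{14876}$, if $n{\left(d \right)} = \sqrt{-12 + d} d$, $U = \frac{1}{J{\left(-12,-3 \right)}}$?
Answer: $- \frac{9 i \sqrt{30}}{7438} \approx - 0.0066275 i$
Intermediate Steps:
$J{\left(x,G \right)} = - \frac{1}{18}$ ($J{\left(x,G \right)} = \frac{1}{-18} = - \frac{1}{18}$)
$U = -18$ ($U = \frac{1}{- \frac{1}{18}} = -18$)
$n{\left(d \right)} = d \sqrt{-12 + d}$
$\frac{n{\left(U \right)}}{14876} = \frac{\left(-18\right) \sqrt{-12 - 18}}{14876} = - 18 \sqrt{-30} \cdot \frac{1}{14876} = - 18 i \sqrt{30} \cdot \frac{1}{14876} = - \frac{9 i \sqrt{30}}{7438}$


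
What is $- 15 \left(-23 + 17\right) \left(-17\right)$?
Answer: $-1530$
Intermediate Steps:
$- 15 \left(-23 + 17\right) \left(-17\right) = \left(-15\right) \left(-6\right) \left(-17\right) = 90 \left(-17\right) = -1530$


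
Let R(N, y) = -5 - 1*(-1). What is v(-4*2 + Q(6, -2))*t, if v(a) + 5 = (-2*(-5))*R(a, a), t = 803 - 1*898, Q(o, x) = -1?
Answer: 4275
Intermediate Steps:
t = -95 (t = 803 - 898 = -95)
R(N, y) = -4 (R(N, y) = -5 + 1 = -4)
v(a) = -45 (v(a) = -5 - 2*(-5)*(-4) = -5 + 10*(-4) = -5 - 40 = -45)
v(-4*2 + Q(6, -2))*t = -45*(-95) = 4275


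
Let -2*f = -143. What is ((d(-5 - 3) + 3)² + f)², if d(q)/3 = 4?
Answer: 351649/4 ≈ 87912.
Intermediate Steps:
d(q) = 12 (d(q) = 3*4 = 12)
f = 143/2 (f = -½*(-143) = 143/2 ≈ 71.500)
((d(-5 - 3) + 3)² + f)² = ((12 + 3)² + 143/2)² = (15² + 143/2)² = (225 + 143/2)² = (593/2)² = 351649/4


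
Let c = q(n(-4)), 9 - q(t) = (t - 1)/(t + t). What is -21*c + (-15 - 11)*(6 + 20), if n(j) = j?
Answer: -6815/8 ≈ -851.88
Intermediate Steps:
q(t) = 9 - (-1 + t)/(2*t) (q(t) = 9 - (t - 1)/(t + t) = 9 - (-1 + t)/(2*t))
c = 67/8 (c = (1/2)*(1 + 17*(-4))/(-4) = (1/2)*(-1/4)*(1 - 68) = (1/2)*(-1/4)*(-67) = 67/8 ≈ 8.3750)
-21*c + (-15 - 11)*(6 + 20) = -21*67/8 + (-15 - 11)*(6 + 20) = -1407/8 - 26*26 = -1407/8 - 676 = -6815/8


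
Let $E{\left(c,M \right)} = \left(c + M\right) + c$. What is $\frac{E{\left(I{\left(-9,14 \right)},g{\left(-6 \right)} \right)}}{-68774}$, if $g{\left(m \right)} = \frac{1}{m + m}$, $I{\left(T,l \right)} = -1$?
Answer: $\frac{25}{825288} \approx 3.0292 \cdot 10^{-5}$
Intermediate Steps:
$g{\left(m \right)} = \frac{1}{2 m}$
$E{\left(c,M \right)} = M + 2 c$ ($E{\left(c,M \right)} = \left(M + c\right) + c = M + 2 c$)
$\frac{E{\left(I{\left(-9,14 \right)},g{\left(-6 \right)} \right)}}{-68774} = \frac{\frac{1}{2 \left(-6\right)} + 2 \left(-1\right)}{-68774} = \left(\frac{1}{2} \left(- \frac{1}{6}\right) - 2\right) \left(- \frac{1}{68774}\right) = \left(- \frac{1}{12} - 2\right) \left(- \frac{1}{68774}\right) = \left(- \frac{25}{12}\right) \left(- \frac{1}{68774}\right) = \frac{25}{825288}$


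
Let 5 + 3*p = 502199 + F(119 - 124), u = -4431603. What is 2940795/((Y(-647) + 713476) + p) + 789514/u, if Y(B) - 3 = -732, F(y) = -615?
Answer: 224322018095/70900813524 ≈ 3.1639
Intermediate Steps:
Y(B) = -729 (Y(B) = 3 - 732 = -729)
p = 167193 (p = -5/3 + (502199 - 615)/3 = -5/3 + (1/3)*501584 = -5/3 + 501584/3 = 167193)
2940795/((Y(-647) + 713476) + p) + 789514/u = 2940795/((-729 + 713476) + 167193) + 789514/(-4431603) = 2940795/(712747 + 167193) + 789514*(-1/4431603) = 2940795/879940 - 71774/402873 = 2940795*(1/879940) - 71774/402873 = 588159/175988 - 71774/402873 = 224322018095/70900813524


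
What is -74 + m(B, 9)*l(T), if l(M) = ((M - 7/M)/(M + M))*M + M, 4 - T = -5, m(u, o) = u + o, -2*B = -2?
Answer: 514/9 ≈ 57.111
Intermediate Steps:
B = 1 (B = -1/2*(-2) = 1)
m(u, o) = o + u
T = 9 (T = 4 - 1*(-5) = 4 + 5 = 9)
l(M) = -7/(2*M) + 3*M/2 (l(M) = ((M - 7/M)/((2*M)))*M + M = ((M - 7/M)*(1/(2*M)))*M + M = ((M - 7/M)/(2*M))*M + M = (M/2 - 7/(2*M)) + M = -7/(2*M) + 3*M/2)
-74 + m(B, 9)*l(T) = -74 + (9 + 1)*((1/2)*(-7 + 3*9**2)/9) = -74 + 10*((1/2)*(1/9)*(-7 + 3*81)) = -74 + 10*((1/2)*(1/9)*(-7 + 243)) = -74 + 10*((1/2)*(1/9)*236) = -74 + 10*(118/9) = -74 + 1180/9 = 514/9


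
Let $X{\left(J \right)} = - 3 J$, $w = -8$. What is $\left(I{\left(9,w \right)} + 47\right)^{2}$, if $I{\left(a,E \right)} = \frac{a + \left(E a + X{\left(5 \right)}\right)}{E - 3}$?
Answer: $\frac{354025}{121} \approx 2925.8$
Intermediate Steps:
$I{\left(a,E \right)} = \frac{-15 + a + E a}{-3 + E}$ ($I{\left(a,E \right)} = \frac{a + \left(E a - 15\right)}{E - 3} = \frac{a + \left(E a - 15\right)}{-3 + E} = \frac{a + \left(-15 + E a\right)}{-3 + E} = \frac{-15 + a + E a}{-3 + E}$)
$\left(I{\left(9,w \right)} + 47\right)^{2} = \left(\frac{-15 + 9 - 72}{-3 - 8} + 47\right)^{2} = \left(\frac{-15 + 9 - 72}{-11} + 47\right)^{2} = \left(\left(- \frac{1}{11}\right) \left(-78\right) + 47\right)^{2} = \left(\frac{78}{11} + 47\right)^{2} = \left(\frac{595}{11}\right)^{2} = \frac{354025}{121}$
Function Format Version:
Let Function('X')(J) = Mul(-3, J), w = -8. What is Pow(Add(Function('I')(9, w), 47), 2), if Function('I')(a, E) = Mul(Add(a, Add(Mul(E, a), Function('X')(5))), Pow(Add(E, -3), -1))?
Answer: Rational(354025, 121) ≈ 2925.8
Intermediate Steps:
Function('I')(a, E) = Mul(Pow(Add(-3, E), -1), Add(-15, a, Mul(E, a))) (Function('I')(a, E) = Mul(Add(a, Add(Mul(E, a), Mul(-3, 5))), Pow(Add(E, -3), -1)) = Mul(Add(a, Add(Mul(E, a), -15)), Pow(Add(-3, E), -1)) = Mul(Add(a, Add(-15, Mul(E, a))), Pow(Add(-3, E), -1)) = Mul(Add(-15, a, Mul(E, a)), Pow(Add(-3, E), -1)) = Mul(Pow(Add(-3, E), -1), Add(-15, a, Mul(E, a))))
Pow(Add(Function('I')(9, w), 47), 2) = Pow(Add(Mul(Pow(Add(-3, -8), -1), Add(-15, 9, Mul(-8, 9))), 47), 2) = Pow(Add(Mul(Pow(-11, -1), Add(-15, 9, -72)), 47), 2) = Pow(Add(Mul(Rational(-1, 11), -78), 47), 2) = Pow(Add(Rational(78, 11), 47), 2) = Pow(Rational(595, 11), 2) = Rational(354025, 121)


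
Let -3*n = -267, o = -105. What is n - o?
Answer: 194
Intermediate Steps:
n = 89 (n = -⅓*(-267) = 89)
n - o = 89 - 1*(-105) = 89 + 105 = 194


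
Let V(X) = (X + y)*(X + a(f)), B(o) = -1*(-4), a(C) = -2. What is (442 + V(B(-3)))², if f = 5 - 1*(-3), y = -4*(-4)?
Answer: 232324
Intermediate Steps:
y = 16
f = 8 (f = 5 + 3 = 8)
B(o) = 4
V(X) = (-2 + X)*(16 + X) (V(X) = (X + 16)*(X - 2) = (16 + X)*(-2 + X) = (-2 + X)*(16 + X))
(442 + V(B(-3)))² = (442 + (-32 + 4² + 14*4))² = (442 + (-32 + 16 + 56))² = (442 + 40)² = 482² = 232324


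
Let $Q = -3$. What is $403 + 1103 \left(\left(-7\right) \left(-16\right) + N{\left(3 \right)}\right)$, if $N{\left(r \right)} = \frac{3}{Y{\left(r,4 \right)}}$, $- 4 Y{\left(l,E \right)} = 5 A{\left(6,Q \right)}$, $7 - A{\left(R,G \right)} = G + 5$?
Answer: $\frac{3085239}{25} \approx 1.2341 \cdot 10^{5}$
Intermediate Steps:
$A{\left(R,G \right)} = 2 - G$ ($A{\left(R,G \right)} = 7 - \left(G + 5\right) = 7 - \left(5 + G\right) = 2 - G$)
$Y{\left(l,E \right)} = - \frac{25}{4}$ ($Y{\left(l,E \right)} = - \frac{5 \left(2 - -3\right)}{4} = - \frac{5 \left(2 + 3\right)}{4} = - \frac{5 \cdot 5}{4} = \left(- \frac{1}{4}\right) 25 = - \frac{25}{4}$)
$N{\left(r \right)} = - \frac{12}{25}$ ($N{\left(r \right)} = \frac{3}{- \frac{25}{4}} = 3 \left(- \frac{4}{25}\right) = - \frac{12}{25}$)
$403 + 1103 \left(\left(-7\right) \left(-16\right) + N{\left(3 \right)}\right) = 403 + 1103 \left(\left(-7\right) \left(-16\right) - \frac{12}{25}\right) = 403 + 1103 \left(112 - \frac{12}{25}\right) = 403 + 1103 \cdot \frac{2788}{25} = 403 + \frac{3075164}{25} = \frac{3085239}{25}$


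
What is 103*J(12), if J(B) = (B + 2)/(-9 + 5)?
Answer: -721/2 ≈ -360.50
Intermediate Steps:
J(B) = -1/2 - B/4 (J(B) = (2 + B)/(-4) = (2 + B)*(-1/4) = -1/2 - B/4)
103*J(12) = 103*(-1/2 - 1/4*12) = 103*(-1/2 - 3) = 103*(-7/2) = -721/2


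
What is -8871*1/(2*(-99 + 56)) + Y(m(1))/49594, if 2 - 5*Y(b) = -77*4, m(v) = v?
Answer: 219976853/2132542 ≈ 103.15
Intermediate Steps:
Y(b) = 62 (Y(b) = ⅖ - (-77)*4/5 = ⅖ - ⅕*(-308) = ⅖ + 308/5 = 62)
-8871*1/(2*(-99 + 56)) + Y(m(1))/49594 = -8871*1/(2*(-99 + 56)) + 62/49594 = -8871/(2*(-43)) + 62*(1/49594) = -8871/(-86) + 31/24797 = -8871*(-1/86) + 31/24797 = 8871/86 + 31/24797 = 219976853/2132542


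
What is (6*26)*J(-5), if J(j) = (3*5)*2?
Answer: 4680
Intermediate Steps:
J(j) = 30 (J(j) = 15*2 = 30)
(6*26)*J(-5) = (6*26)*30 = 156*30 = 4680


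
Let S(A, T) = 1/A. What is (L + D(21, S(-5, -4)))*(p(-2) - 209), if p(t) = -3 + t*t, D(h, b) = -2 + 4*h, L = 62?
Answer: -29952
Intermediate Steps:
p(t) = -3 + t²
(L + D(21, S(-5, -4)))*(p(-2) - 209) = (62 + (-2 + 4*21))*((-3 + (-2)²) - 209) = (62 + (-2 + 84))*((-3 + 4) - 209) = (62 + 82)*(1 - 209) = 144*(-208) = -29952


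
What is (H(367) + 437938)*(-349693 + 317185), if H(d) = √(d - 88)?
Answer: -14236488504 - 97524*√31 ≈ -1.4237e+10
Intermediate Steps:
H(d) = √(-88 + d)
(H(367) + 437938)*(-349693 + 317185) = (√(-88 + 367) + 437938)*(-349693 + 317185) = (√279 + 437938)*(-32508) = (3*√31 + 437938)*(-32508) = (437938 + 3*√31)*(-32508) = -14236488504 - 97524*√31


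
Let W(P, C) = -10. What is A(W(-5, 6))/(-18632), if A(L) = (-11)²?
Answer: -121/18632 ≈ -0.0064942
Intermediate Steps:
A(L) = 121
A(W(-5, 6))/(-18632) = 121/(-18632) = 121*(-1/18632) = -121/18632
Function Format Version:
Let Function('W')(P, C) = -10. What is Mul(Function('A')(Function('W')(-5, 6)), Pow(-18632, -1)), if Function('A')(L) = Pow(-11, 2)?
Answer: Rational(-121, 18632) ≈ -0.0064942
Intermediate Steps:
Function('A')(L) = 121
Mul(Function('A')(Function('W')(-5, 6)), Pow(-18632, -1)) = Mul(121, Pow(-18632, -1)) = Mul(121, Rational(-1, 18632)) = Rational(-121, 18632)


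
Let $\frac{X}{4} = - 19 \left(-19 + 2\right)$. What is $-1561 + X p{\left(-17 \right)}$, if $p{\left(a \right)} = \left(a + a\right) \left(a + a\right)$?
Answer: $1491991$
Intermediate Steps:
$X = 1292$ ($X = 4 \left(- 19 \left(-19 + 2\right)\right) = 4 \left(\left(-19\right) \left(-17\right)\right) = 4 \cdot 323 = 1292$)
$p{\left(a \right)} = 4 a^{2}$ ($p{\left(a \right)} = 2 a 2 a = 4 a^{2}$)
$-1561 + X p{\left(-17 \right)} = -1561 + 1292 \cdot 4 \left(-17\right)^{2} = -1561 + 1292 \cdot 4 \cdot 289 = -1561 + 1292 \cdot 1156 = -1561 + 1493552 = 1491991$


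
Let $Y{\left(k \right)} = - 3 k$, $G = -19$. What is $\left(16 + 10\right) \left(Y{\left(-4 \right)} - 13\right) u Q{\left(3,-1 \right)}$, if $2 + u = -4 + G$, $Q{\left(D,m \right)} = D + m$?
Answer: $1300$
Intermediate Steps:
$u = -25$ ($u = -2 - 23 = -25$)
$\left(16 + 10\right) \left(Y{\left(-4 \right)} - 13\right) u Q{\left(3,-1 \right)} = \left(16 + 10\right) \left(\left(-3\right) \left(-4\right) - 13\right) \left(-25\right) \left(3 - 1\right) = 26 \left(12 - 13\right) \left(-25\right) 2 = 26 \left(-1\right) \left(-25\right) 2 = \left(-26\right) \left(-25\right) 2 = 650 \cdot 2 = 1300$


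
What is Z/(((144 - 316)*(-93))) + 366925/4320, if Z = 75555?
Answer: 103262165/1151712 ≈ 89.660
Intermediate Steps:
Z/(((144 - 316)*(-93))) + 366925/4320 = 75555/(((144 - 316)*(-93))) + 366925/4320 = 75555/((-172*(-93))) + 366925*(1/4320) = 75555/15996 + 73385/864 = 75555*(1/15996) + 73385/864 = 25185/5332 + 73385/864 = 103262165/1151712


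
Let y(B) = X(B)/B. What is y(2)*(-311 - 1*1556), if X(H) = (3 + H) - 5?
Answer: 0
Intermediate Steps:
X(H) = -2 + H
y(B) = (-2 + B)/B
y(2)*(-311 - 1*1556) = ((-2 + 2)/2)*(-311 - 1*1556) = ((½)*0)*(-311 - 1556) = 0*(-1867) = 0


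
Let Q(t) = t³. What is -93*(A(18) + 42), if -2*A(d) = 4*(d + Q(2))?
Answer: 930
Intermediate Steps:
A(d) = -16 - 2*d (A(d) = -2*(d + 2³) = -2*(d + 8) = -2*(8 + d) = -(32 + 4*d)/2 = -16 - 2*d)
-93*(A(18) + 42) = -93*((-16 - 2*18) + 42) = -93*((-16 - 36) + 42) = -93*(-52 + 42) = -93*(-10) = 930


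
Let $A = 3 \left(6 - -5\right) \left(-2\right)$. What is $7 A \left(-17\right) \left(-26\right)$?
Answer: $-204204$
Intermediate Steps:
$A = -66$ ($A = 3 \left(6 + 5\right) \left(-2\right) = 3 \cdot 11 \left(-2\right) = 33 \left(-2\right) = -66$)
$7 A \left(-17\right) \left(-26\right) = 7 \left(-66\right) \left(-17\right) \left(-26\right) = \left(-462\right) \left(-17\right) \left(-26\right) = 7854 \left(-26\right) = -204204$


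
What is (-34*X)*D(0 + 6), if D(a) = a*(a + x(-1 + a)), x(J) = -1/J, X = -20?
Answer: 23664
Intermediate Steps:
D(a) = a*(a - 1/(-1 + a))
(-34*X)*D(0 + 6) = (-34*(-20))*((0 + 6)*(-1 + (0 + 6)*(-1 + (0 + 6)))/(-1 + (0 + 6))) = 680*(6*(-1 + 6*(-1 + 6))/(-1 + 6)) = 680*(6*(-1 + 6*5)/5) = 680*(6*(1/5)*(-1 + 30)) = 680*(6*(1/5)*29) = 680*(174/5) = 23664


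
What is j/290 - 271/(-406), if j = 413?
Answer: 2123/1015 ≈ 2.0916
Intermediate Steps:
j/290 - 271/(-406) = 413/290 - 271/(-406) = 413*(1/290) - 271*(-1/406) = 413/290 + 271/406 = 2123/1015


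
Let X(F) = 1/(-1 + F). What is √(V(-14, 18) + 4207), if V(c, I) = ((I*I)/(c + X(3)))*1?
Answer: √4183 ≈ 64.676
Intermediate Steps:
V(c, I) = I²/(½ + c) (V(c, I) = ((I*I)/(c + 1/(-1 + 3)))*1 = (I²/(c + 1/2))*1 = (I²/(c + ½))*1 = (I²/(½ + c))*1 = I²/(½ + c))
√(V(-14, 18) + 4207) = √(2*18²/(1 + 2*(-14)) + 4207) = √(2*324/(1 - 28) + 4207) = √(2*324/(-27) + 4207) = √(2*324*(-1/27) + 4207) = √(-24 + 4207) = √4183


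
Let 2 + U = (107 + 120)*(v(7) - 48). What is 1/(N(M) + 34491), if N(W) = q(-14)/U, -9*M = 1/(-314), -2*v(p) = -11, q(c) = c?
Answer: 2757/95091691 ≈ 2.8993e-5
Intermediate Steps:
v(p) = 11/2 (v(p) = -1/2*(-11) = 11/2)
M = 1/2826 (M = -1/9/(-314) = -1/9*(-1/314) = 1/2826 ≈ 0.00035386)
U = -19299/2 (U = -2 + (107 + 120)*(11/2 - 48) = -2 + 227*(-85/2) = -2 - 19295/2 = -19299/2 ≈ -9649.5)
N(W) = 4/2757 (N(W) = -14/(-19299/2) = -14*(-2/19299) = 4/2757)
1/(N(M) + 34491) = 1/(4/2757 + 34491) = 1/(95091691/2757) = 2757/95091691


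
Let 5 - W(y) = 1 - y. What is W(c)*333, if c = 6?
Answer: 3330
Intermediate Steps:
W(y) = 4 + y (W(y) = 5 - (1 - y) = 5 + (-1 + y) = 4 + y)
W(c)*333 = (4 + 6)*333 = 10*333 = 3330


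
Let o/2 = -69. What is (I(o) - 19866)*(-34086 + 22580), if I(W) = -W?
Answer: 226990368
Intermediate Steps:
o = -138 (o = 2*(-69) = -138)
(I(o) - 19866)*(-34086 + 22580) = (-1*(-138) - 19866)*(-34086 + 22580) = (138 - 19866)*(-11506) = -19728*(-11506) = 226990368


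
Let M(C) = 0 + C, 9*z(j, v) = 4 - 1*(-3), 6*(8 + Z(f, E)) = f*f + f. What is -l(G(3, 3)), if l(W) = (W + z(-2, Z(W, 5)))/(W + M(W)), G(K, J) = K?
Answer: -17/27 ≈ -0.62963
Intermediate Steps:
Z(f, E) = -8 + f/6 + f²/6 (Z(f, E) = -8 + (f*f + f)/6 = -8 + (f² + f)/6 = -8 + (f + f²)/6 = -8 + (f/6 + f²/6) = -8 + f/6 + f²/6)
z(j, v) = 7/9 (z(j, v) = (4 - 1*(-3))/9 = (4 + 3)/9 = (⅑)*7 = 7/9)
M(C) = C
l(W) = (7/9 + W)/(2*W) (l(W) = (W + 7/9)/(W + W) = (7/9 + W)/((2*W)) = (7/9 + W)*(1/(2*W)) = (7/9 + W)/(2*W))
-l(G(3, 3)) = -(7 + 9*3)/(18*3) = -(7 + 27)/(18*3) = -34/(18*3) = -1*17/27 = -17/27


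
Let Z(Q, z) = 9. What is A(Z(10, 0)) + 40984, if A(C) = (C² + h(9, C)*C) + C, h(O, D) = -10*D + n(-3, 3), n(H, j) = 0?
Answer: 40264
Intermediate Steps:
h(O, D) = -10*D (h(O, D) = -10*D + 0 = -10*D)
A(C) = C - 9*C² (A(C) = (C² + (-10*C)*C) + C = (C² - 10*C²) + C = -9*C² + C = C - 9*C²)
A(Z(10, 0)) + 40984 = 9*(1 - 9*9) + 40984 = 9*(1 - 81) + 40984 = 9*(-80) + 40984 = -720 + 40984 = 40264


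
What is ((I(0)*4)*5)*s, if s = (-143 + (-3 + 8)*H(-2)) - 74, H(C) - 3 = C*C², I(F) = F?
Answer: 0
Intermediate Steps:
H(C) = 3 + C³ (H(C) = 3 + C*C² = 3 + C³)
s = -242 (s = (-143 + (-3 + 8)*(3 + (-2)³)) - 74 = (-143 + 5*(3 - 8)) - 74 = (-143 + 5*(-5)) - 74 = (-143 - 25) - 74 = -168 - 74 = -242)
((I(0)*4)*5)*s = ((0*4)*5)*(-242) = (0*5)*(-242) = 0*(-242) = 0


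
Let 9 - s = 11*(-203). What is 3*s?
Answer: 6726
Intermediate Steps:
s = 2242 (s = 9 - 11*(-203) = 9 - 1*(-2233) = 9 + 2233 = 2242)
3*s = 3*2242 = 6726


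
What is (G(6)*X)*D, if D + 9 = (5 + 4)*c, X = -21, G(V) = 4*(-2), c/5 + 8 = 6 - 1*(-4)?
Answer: 13608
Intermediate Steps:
c = 10 (c = -40 + 5*(6 - 1*(-4)) = -40 + 5*(6 + 4) = -40 + 5*10 = -40 + 50 = 10)
G(V) = -8
D = 81 (D = -9 + (5 + 4)*10 = -9 + 9*10 = -9 + 90 = 81)
(G(6)*X)*D = -8*(-21)*81 = 168*81 = 13608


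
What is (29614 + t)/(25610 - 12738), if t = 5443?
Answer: 35057/12872 ≈ 2.7235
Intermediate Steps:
(29614 + t)/(25610 - 12738) = (29614 + 5443)/(25610 - 12738) = 35057/12872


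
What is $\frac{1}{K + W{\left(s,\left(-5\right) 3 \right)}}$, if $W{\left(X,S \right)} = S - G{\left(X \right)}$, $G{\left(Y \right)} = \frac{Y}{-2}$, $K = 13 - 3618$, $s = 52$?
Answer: $- \frac{1}{3594} \approx -0.00027824$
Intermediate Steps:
$K = -3605$
$G{\left(Y \right)} = - \frac{Y}{2}$ ($G{\left(Y \right)} = Y \left(- \frac{1}{2}\right) = - \frac{Y}{2}$)
$W{\left(X,S \right)} = S + \frac{X}{2}$ ($W{\left(X,S \right)} = S - - \frac{X}{2} = S + \frac{X}{2}$)
$\frac{1}{K + W{\left(s,\left(-5\right) 3 \right)}} = \frac{1}{-3605 + \left(\left(-5\right) 3 + \frac{1}{2} \cdot 52\right)} = \frac{1}{-3605 + \left(-15 + 26\right)} = \frac{1}{-3605 + 11} = \frac{1}{-3594} = - \frac{1}{3594}$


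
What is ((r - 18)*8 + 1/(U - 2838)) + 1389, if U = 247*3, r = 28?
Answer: 3080492/2097 ≈ 1469.0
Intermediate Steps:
U = 741
((r - 18)*8 + 1/(U - 2838)) + 1389 = ((28 - 18)*8 + 1/(741 - 2838)) + 1389 = (10*8 + 1/(-2097)) + 1389 = (80 - 1/2097) + 1389 = 167759/2097 + 1389 = 3080492/2097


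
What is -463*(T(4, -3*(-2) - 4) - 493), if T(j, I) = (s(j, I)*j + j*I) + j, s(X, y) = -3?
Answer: 228259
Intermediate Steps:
T(j, I) = -2*j + I*j (T(j, I) = (-3*j + j*I) + j = (-3*j + I*j) + j = -2*j + I*j)
-463*(T(4, -3*(-2) - 4) - 493) = -463*(4*(-2 + (-3*(-2) - 4)) - 493) = -463*(4*(-2 + (6 - 4)) - 493) = -463*(4*(-2 + 2) - 493) = -463*(4*0 - 493) = -463*(0 - 493) = -463*(-493) = 228259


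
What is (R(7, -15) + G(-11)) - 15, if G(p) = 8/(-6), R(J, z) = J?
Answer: -28/3 ≈ -9.3333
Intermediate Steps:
G(p) = -4/3 (G(p) = 8*(-⅙) = -4/3)
(R(7, -15) + G(-11)) - 15 = (7 - 4/3) - 15 = 17/3 - 15 = -28/3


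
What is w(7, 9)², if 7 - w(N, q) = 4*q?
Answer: 841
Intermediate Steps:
w(N, q) = 7 - 4*q
w(7, 9)² = (7 - 4*9)² = (7 - 36)² = (-29)² = 841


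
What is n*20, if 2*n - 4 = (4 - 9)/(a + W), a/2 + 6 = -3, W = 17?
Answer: 90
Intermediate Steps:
a = -18 (a = -12 + 2*(-3) = -12 - 6 = -18)
n = 9/2 (n = 2 + ((4 - 9)/(-18 + 17))/2 = 2 + (-5/(-1))/2 = 2 + (-5*(-1))/2 = 2 + (½)*5 = 2 + 5/2 = 9/2 ≈ 4.5000)
n*20 = (9/2)*20 = 90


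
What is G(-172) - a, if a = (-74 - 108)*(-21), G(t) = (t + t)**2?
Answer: 114514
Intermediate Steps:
G(t) = 4*t**2 (G(t) = (2*t)**2 = 4*t**2)
a = 3822 (a = -182*(-21) = 3822)
G(-172) - a = 4*(-172)**2 - 1*3822 = 4*29584 - 3822 = 118336 - 3822 = 114514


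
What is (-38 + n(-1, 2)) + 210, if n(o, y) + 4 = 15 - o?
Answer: 184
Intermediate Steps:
n(o, y) = 11 - o (n(o, y) = -4 + (15 - o) = 11 - o)
(-38 + n(-1, 2)) + 210 = (-38 + (11 - 1*(-1))) + 210 = (-38 + (11 + 1)) + 210 = (-38 + 12) + 210 = -26 + 210 = 184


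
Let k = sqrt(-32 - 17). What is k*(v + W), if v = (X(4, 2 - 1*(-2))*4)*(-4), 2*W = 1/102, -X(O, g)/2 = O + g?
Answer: 365575*I/204 ≈ 1792.0*I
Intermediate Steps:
X(O, g) = -2*O - 2*g (X(O, g) = -2*(O + g) = -2*O - 2*g)
W = 1/204 (W = (1/2)/102 = (1/2)*(1/102) = 1/204 ≈ 0.0049020)
k = 7*I (k = sqrt(-49) = 7*I ≈ 7.0*I)
v = 256 (v = ((-2*4 - 2*(2 - 1*(-2)))*4)*(-4) = ((-8 - 2*(2 + 2))*4)*(-4) = ((-8 - 2*4)*4)*(-4) = ((-8 - 8)*4)*(-4) = -16*4*(-4) = -64*(-4) = 256)
k*(v + W) = (7*I)*(256 + 1/204) = (7*I)*(52225/204) = 365575*I/204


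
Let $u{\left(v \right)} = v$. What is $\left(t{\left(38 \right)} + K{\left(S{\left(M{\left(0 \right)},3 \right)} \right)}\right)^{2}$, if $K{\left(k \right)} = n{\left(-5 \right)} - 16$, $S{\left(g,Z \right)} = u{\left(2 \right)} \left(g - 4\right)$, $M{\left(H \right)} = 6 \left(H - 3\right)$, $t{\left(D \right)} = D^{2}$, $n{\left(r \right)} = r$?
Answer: $2024929$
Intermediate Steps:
$M{\left(H \right)} = -18 + 6 H$ ($M{\left(H \right)} = 6 \left(-3 + H\right) = -18 + 6 H$)
$S{\left(g,Z \right)} = -8 + 2 g$ ($S{\left(g,Z \right)} = 2 \left(g - 4\right) = 2 \left(-4 + g\right) = -8 + 2 g$)
$K{\left(k \right)} = -21$ ($K{\left(k \right)} = -5 - 16 = -21$)
$\left(t{\left(38 \right)} + K{\left(S{\left(M{\left(0 \right)},3 \right)} \right)}\right)^{2} = \left(38^{2} - 21\right)^{2} = \left(1444 - 21\right)^{2} = 1423^{2} = 2024929$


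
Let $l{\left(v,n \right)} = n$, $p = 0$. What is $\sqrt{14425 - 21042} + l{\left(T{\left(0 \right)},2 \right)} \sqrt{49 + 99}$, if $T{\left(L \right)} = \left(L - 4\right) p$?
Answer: $4 \sqrt{37} + i \sqrt{6617} \approx 24.331 + 81.345 i$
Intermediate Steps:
$T{\left(L \right)} = 0$ ($T{\left(L \right)} = \left(L - 4\right) 0 = \left(-4 + L\right) 0 = 0$)
$\sqrt{14425 - 21042} + l{\left(T{\left(0 \right)},2 \right)} \sqrt{49 + 99} = \sqrt{14425 - 21042} + 2 \sqrt{49 + 99} = \sqrt{-6617} + 2 \sqrt{148} = i \sqrt{6617} + 2 \cdot 2 \sqrt{37} = i \sqrt{6617} + 4 \sqrt{37} = 4 \sqrt{37} + i \sqrt{6617}$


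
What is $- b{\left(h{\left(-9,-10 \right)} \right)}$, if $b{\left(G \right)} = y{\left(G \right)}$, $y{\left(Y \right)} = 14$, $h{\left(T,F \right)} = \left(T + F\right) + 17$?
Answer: $-14$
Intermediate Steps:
$h{\left(T,F \right)} = 17 + F + T$ ($h{\left(T,F \right)} = \left(F + T\right) + 17 = 17 + F + T$)
$b{\left(G \right)} = 14$
$- b{\left(h{\left(-9,-10 \right)} \right)} = \left(-1\right) 14 = -14$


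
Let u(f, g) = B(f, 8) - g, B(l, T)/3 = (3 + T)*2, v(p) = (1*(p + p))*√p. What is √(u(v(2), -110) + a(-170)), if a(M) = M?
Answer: √6 ≈ 2.4495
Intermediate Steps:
v(p) = 2*p^(3/2) (v(p) = (1*(2*p))*√p = (2*p)*√p = 2*p^(3/2))
B(l, T) = 18 + 6*T (B(l, T) = 3*((3 + T)*2) = 3*(6 + 2*T) = 18 + 6*T)
u(f, g) = 66 - g (u(f, g) = (18 + 6*8) - g = (18 + 48) - g = 66 - g)
√(u(v(2), -110) + a(-170)) = √((66 - 1*(-110)) - 170) = √((66 + 110) - 170) = √(176 - 170) = √6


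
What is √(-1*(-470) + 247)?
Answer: √717 ≈ 26.777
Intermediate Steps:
√(-1*(-470) + 247) = √(470 + 247) = √717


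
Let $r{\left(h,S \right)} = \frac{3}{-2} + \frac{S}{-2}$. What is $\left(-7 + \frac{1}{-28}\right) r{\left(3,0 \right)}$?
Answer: $\frac{591}{56} \approx 10.554$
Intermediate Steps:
$r{\left(h,S \right)} = - \frac{3}{2} - \frac{S}{2}$ ($r{\left(h,S \right)} = 3 \left(- \frac{1}{2}\right) + S \left(- \frac{1}{2}\right) = - \frac{3}{2} - \frac{S}{2}$)
$\left(-7 + \frac{1}{-28}\right) r{\left(3,0 \right)} = \left(-7 + \frac{1}{-28}\right) \left(- \frac{3}{2} - 0\right) = \left(-7 - \frac{1}{28}\right) \left(- \frac{3}{2} + 0\right) = \left(- \frac{197}{28}\right) \left(- \frac{3}{2}\right) = \frac{591}{56}$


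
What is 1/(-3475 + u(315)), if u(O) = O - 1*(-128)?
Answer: -1/3032 ≈ -0.00032982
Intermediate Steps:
u(O) = 128 + O (u(O) = O + 128 = 128 + O)
1/(-3475 + u(315)) = 1/(-3475 + (128 + 315)) = 1/(-3475 + 443) = 1/(-3032) = -1/3032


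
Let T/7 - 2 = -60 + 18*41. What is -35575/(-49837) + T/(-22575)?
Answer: 376001/747555 ≈ 0.50297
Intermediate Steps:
T = 4760 (T = 14 + 7*(-60 + 18*41) = 14 + 7*(-60 + 738) = 14 + 7*678 = 14 + 4746 = 4760)
-35575/(-49837) + T/(-22575) = -35575/(-49837) + 4760/(-22575) = -35575*(-1/49837) + 4760*(-1/22575) = 35575/49837 - 136/645 = 376001/747555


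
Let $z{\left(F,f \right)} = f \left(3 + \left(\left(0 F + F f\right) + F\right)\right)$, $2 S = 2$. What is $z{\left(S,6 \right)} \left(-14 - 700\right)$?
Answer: $-42840$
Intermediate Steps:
$S = 1$ ($S = \frac{1}{2} \cdot 2 = 1$)
$z{\left(F,f \right)} = f \left(3 + F + F f\right)$ ($z{\left(F,f \right)} = f \left(3 + \left(\left(0 + F f\right) + F\right)\right) = f \left(3 + \left(F f + F\right)\right) = f \left(3 + \left(F + F f\right)\right) = f \left(3 + F + F f\right)$)
$z{\left(S,6 \right)} \left(-14 - 700\right) = 6 \left(3 + 1 + 1 \cdot 6\right) \left(-14 - 700\right) = 6 \left(3 + 1 + 6\right) \left(-14 - 700\right) = 6 \cdot 10 \left(-714\right) = 60 \left(-714\right) = -42840$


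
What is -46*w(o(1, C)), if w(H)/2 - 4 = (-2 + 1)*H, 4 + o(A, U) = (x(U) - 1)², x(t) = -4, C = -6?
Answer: 1564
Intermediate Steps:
o(A, U) = 21 (o(A, U) = -4 + (-4 - 1)² = -4 + (-5)² = -4 + 25 = 21)
w(H) = 8 - 2*H (w(H) = 8 + 2*((-2 + 1)*H) = 8 + 2*(-H) = 8 - 2*H)
-46*w(o(1, C)) = -46*(8 - 2*21) = -46*(8 - 42) = -46*(-34) = 1564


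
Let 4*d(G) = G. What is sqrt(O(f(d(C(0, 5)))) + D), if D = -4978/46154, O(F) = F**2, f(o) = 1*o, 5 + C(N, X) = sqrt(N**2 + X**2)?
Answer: I*sqrt(57438653)/23077 ≈ 0.32841*I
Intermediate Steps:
C(N, X) = -5 + sqrt(N**2 + X**2)
d(G) = G/4
f(o) = o
D = -2489/23077 (D = -4978*1/46154 = -2489/23077 ≈ -0.10786)
sqrt(O(f(d(C(0, 5)))) + D) = sqrt(((-5 + sqrt(0**2 + 5**2))/4)**2 - 2489/23077) = sqrt(((-5 + sqrt(0 + 25))/4)**2 - 2489/23077) = sqrt(((-5 + sqrt(25))/4)**2 - 2489/23077) = sqrt(((-5 + 5)/4)**2 - 2489/23077) = sqrt(((1/4)*0)**2 - 2489/23077) = sqrt(0**2 - 2489/23077) = sqrt(0 - 2489/23077) = sqrt(-2489/23077) = I*sqrt(57438653)/23077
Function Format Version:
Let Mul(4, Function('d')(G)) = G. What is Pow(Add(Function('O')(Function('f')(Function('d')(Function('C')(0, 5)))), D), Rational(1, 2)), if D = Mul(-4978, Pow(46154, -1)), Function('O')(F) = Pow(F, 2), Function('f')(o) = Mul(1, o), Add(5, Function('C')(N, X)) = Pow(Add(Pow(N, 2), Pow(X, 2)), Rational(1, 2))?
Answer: Mul(Rational(1, 23077), I, Pow(57438653, Rational(1, 2))) ≈ Mul(0.32841, I)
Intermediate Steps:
Function('C')(N, X) = Add(-5, Pow(Add(Pow(N, 2), Pow(X, 2)), Rational(1, 2)))
Function('d')(G) = Mul(Rational(1, 4), G)
Function('f')(o) = o
D = Rational(-2489, 23077) (D = Mul(-4978, Rational(1, 46154)) = Rational(-2489, 23077) ≈ -0.10786)
Pow(Add(Function('O')(Function('f')(Function('d')(Function('C')(0, 5)))), D), Rational(1, 2)) = Pow(Add(Pow(Mul(Rational(1, 4), Add(-5, Pow(Add(Pow(0, 2), Pow(5, 2)), Rational(1, 2)))), 2), Rational(-2489, 23077)), Rational(1, 2)) = Pow(Add(Pow(Mul(Rational(1, 4), Add(-5, Pow(Add(0, 25), Rational(1, 2)))), 2), Rational(-2489, 23077)), Rational(1, 2)) = Pow(Add(Pow(Mul(Rational(1, 4), Add(-5, Pow(25, Rational(1, 2)))), 2), Rational(-2489, 23077)), Rational(1, 2)) = Pow(Add(Pow(Mul(Rational(1, 4), Add(-5, 5)), 2), Rational(-2489, 23077)), Rational(1, 2)) = Pow(Add(Pow(Mul(Rational(1, 4), 0), 2), Rational(-2489, 23077)), Rational(1, 2)) = Pow(Add(Pow(0, 2), Rational(-2489, 23077)), Rational(1, 2)) = Pow(Add(0, Rational(-2489, 23077)), Rational(1, 2)) = Pow(Rational(-2489, 23077), Rational(1, 2)) = Mul(Rational(1, 23077), I, Pow(57438653, Rational(1, 2)))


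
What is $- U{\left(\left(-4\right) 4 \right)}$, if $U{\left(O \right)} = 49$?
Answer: $-49$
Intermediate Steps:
$- U{\left(\left(-4\right) 4 \right)} = \left(-1\right) 49 = -49$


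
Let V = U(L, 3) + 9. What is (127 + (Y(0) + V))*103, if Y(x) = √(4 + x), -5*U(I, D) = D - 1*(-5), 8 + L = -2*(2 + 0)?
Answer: 70246/5 ≈ 14049.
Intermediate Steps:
L = -12 (L = -8 - 2*(2 + 0) = -8 - 2*2 = -8 - 4 = -12)
U(I, D) = -1 - D/5 (U(I, D) = -(D - 1*(-5))/5 = -(D + 5)/5 = -(5 + D)/5 = -1 - D/5)
V = 37/5 (V = (-1 - ⅕*3) + 9 = (-1 - ⅗) + 9 = -8/5 + 9 = 37/5 ≈ 7.4000)
(127 + (Y(0) + V))*103 = (127 + (√(4 + 0) + 37/5))*103 = (127 + (√4 + 37/5))*103 = (127 + (2 + 37/5))*103 = (127 + 47/5)*103 = (682/5)*103 = 70246/5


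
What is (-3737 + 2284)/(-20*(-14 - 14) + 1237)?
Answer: -1453/1797 ≈ -0.80857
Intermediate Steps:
(-3737 + 2284)/(-20*(-14 - 14) + 1237) = -1453/(-20*(-28) + 1237) = -1453/(560 + 1237) = -1453/1797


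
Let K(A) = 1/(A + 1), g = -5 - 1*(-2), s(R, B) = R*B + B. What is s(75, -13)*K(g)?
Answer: 494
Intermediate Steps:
s(R, B) = B + B*R (s(R, B) = B*R + B = B + B*R)
g = -3 (g = -5 + 2 = -3)
K(A) = 1/(1 + A)
s(75, -13)*K(g) = (-13*(1 + 75))/(1 - 3) = -13*76/(-2) = -988*(-½) = 494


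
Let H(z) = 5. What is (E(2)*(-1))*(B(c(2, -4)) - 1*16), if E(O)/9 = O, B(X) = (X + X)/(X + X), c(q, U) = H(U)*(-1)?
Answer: 270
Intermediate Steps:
c(q, U) = -5 (c(q, U) = 5*(-1) = -5)
B(X) = 1 (B(X) = (2*X)/((2*X)) = (2*X)*(1/(2*X)) = 1)
E(O) = 9*O
(E(2)*(-1))*(B(c(2, -4)) - 1*16) = ((9*2)*(-1))*(1 - 1*16) = (18*(-1))*(1 - 16) = -18*(-15) = 270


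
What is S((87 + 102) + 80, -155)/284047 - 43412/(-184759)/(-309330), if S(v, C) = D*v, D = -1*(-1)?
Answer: 7680711423533/8116856269024545 ≈ 0.00094627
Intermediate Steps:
D = 1
S(v, C) = v (S(v, C) = 1*v = v)
S((87 + 102) + 80, -155)/284047 - 43412/(-184759)/(-309330) = ((87 + 102) + 80)/284047 - 43412/(-184759)/(-309330) = (189 + 80)*(1/284047) - 43412*(-1/184759)*(-1/309330) = 269*(1/284047) + (43412/184759)*(-1/309330) = 269/284047 - 21706/28575750735 = 7680711423533/8116856269024545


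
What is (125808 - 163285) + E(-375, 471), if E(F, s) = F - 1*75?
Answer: -37927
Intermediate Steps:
E(F, s) = -75 + F (E(F, s) = F - 75 = -75 + F)
(125808 - 163285) + E(-375, 471) = (125808 - 163285) + (-75 - 375) = -37477 - 450 = -37927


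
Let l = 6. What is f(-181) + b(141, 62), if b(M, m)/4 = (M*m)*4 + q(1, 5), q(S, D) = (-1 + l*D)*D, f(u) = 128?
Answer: 140580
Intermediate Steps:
q(S, D) = D*(-1 + 6*D) (q(S, D) = (-1 + 6*D)*D = D*(-1 + 6*D))
b(M, m) = 580 + 16*M*m (b(M, m) = 4*((M*m)*4 + 5*(-1 + 6*5)) = 4*(4*M*m + 5*(-1 + 30)) = 4*(4*M*m + 5*29) = 4*(4*M*m + 145) = 4*(145 + 4*M*m) = 580 + 16*M*m)
f(-181) + b(141, 62) = 128 + (580 + 16*141*62) = 128 + (580 + 139872) = 128 + 140452 = 140580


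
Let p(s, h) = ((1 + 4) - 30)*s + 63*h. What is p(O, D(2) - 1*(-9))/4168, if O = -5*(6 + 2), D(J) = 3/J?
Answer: 3323/8336 ≈ 0.39863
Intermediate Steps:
O = -40 (O = -5*8 = -40)
p(s, h) = -25*s + 63*h (p(s, h) = (5 - 30)*s + 63*h = -25*s + 63*h)
p(O, D(2) - 1*(-9))/4168 = (-25*(-40) + 63*(3/2 - 1*(-9)))/4168 = (1000 + 63*(3*(½) + 9))*(1/4168) = (1000 + 63*(3/2 + 9))*(1/4168) = (1000 + 63*(21/2))*(1/4168) = (1000 + 1323/2)*(1/4168) = (3323/2)*(1/4168) = 3323/8336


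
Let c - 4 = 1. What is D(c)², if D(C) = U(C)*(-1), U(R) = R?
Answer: 25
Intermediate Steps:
c = 5 (c = 4 + 1 = 5)
D(C) = -C (D(C) = C*(-1) = -C)
D(c)² = (-1*5)² = (-5)² = 25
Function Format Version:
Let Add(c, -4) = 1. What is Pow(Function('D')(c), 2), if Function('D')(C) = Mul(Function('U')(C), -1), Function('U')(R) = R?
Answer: 25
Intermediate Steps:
c = 5 (c = Add(4, 1) = 5)
Function('D')(C) = Mul(-1, C) (Function('D')(C) = Mul(C, -1) = Mul(-1, C))
Pow(Function('D')(c), 2) = Pow(Mul(-1, 5), 2) = Pow(-5, 2) = 25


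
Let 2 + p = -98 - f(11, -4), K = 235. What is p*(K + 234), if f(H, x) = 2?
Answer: -47838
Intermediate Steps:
p = -102 (p = -2 + (-98 - 1*2) = -2 + (-98 - 2) = -2 - 100 = -102)
p*(K + 234) = -102*(235 + 234) = -102*469 = -47838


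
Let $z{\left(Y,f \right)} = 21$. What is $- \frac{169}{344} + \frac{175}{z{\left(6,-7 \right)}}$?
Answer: $\frac{8093}{1032} \approx 7.8421$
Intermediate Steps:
$- \frac{169}{344} + \frac{175}{z{\left(6,-7 \right)}} = - \frac{169}{344} + \frac{175}{21} = \left(-169\right) \frac{1}{344} + 175 \cdot \frac{1}{21} = - \frac{169}{344} + \frac{25}{3} = \frac{8093}{1032}$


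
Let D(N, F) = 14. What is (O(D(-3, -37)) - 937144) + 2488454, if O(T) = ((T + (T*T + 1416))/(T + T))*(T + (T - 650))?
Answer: 10606327/7 ≈ 1.5152e+6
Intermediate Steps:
O(T) = (-650 + 2*T)*(1416 + T + T²)/(2*T) (O(T) = ((T + (T² + 1416))/((2*T)))*(T + (-650 + T)) = ((T + (1416 + T²))*(1/(2*T)))*(-650 + 2*T) = ((1416 + T + T²)*(1/(2*T)))*(-650 + 2*T) = ((1416 + T + T²)/(2*T))*(-650 + 2*T) = (-650 + 2*T)*(1416 + T + T²)/(2*T))
(O(D(-3, -37)) - 937144) + 2488454 = ((1091 + 14² - 460200/14 - 324*14) - 937144) + 2488454 = ((1091 + 196 - 460200*1/14 - 4536) - 937144) + 2488454 = ((1091 + 196 - 230100/7 - 4536) - 937144) + 2488454 = (-252843/7 - 937144) + 2488454 = -6812851/7 + 2488454 = 10606327/7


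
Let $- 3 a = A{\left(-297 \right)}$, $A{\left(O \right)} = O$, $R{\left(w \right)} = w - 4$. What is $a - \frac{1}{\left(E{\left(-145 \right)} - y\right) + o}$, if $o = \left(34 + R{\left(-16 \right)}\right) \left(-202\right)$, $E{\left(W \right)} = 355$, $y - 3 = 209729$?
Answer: $\frac{21008296}{212205} \approx 99.0$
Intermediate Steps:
$R{\left(w \right)} = -4 + w$
$y = 209732$ ($y = 3 + 209729 = 209732$)
$o = -2828$ ($o = \left(34 - 20\right) \left(-202\right) = 14 \left(-202\right) = -2828$)
$a = 99$ ($a = \left(- \frac{1}{3}\right) \left(-297\right) = 99$)
$a - \frac{1}{\left(E{\left(-145 \right)} - y\right) + o} = 99 - \frac{1}{\left(355 - 209732\right) - 2828} = 99 - \frac{1}{-209377 - 2828} = 99 - \frac{1}{-212205} = 99 - - \frac{1}{212205} = 99 + \frac{1}{212205} = \frac{21008296}{212205}$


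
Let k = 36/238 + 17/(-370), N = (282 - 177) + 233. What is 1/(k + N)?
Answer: 44030/14886777 ≈ 0.0029577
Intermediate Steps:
N = 338 (N = 105 + 233 = 338)
k = 4637/44030 (k = 36*(1/238) + 17*(-1/370) = 18/119 - 17/370 = 4637/44030 ≈ 0.10531)
1/(k + N) = 1/(4637/44030 + 338) = 1/(14886777/44030) = 44030/14886777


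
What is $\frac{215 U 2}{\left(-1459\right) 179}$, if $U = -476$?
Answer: $\frac{204680}{261161} \approx 0.78373$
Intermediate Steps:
$\frac{215 U 2}{\left(-1459\right) 179} = \frac{215 \left(\left(-476\right) 2\right)}{\left(-1459\right) 179} = \frac{215 \left(-952\right)}{-261161} = \left(-204680\right) \left(- \frac{1}{261161}\right) = \frac{204680}{261161}$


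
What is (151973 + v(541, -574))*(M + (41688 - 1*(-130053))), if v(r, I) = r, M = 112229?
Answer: 43309400580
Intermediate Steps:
(151973 + v(541, -574))*(M + (41688 - 1*(-130053))) = (151973 + 541)*(112229 + (41688 - 1*(-130053))) = 152514*(112229 + (41688 + 130053)) = 152514*(112229 + 171741) = 152514*283970 = 43309400580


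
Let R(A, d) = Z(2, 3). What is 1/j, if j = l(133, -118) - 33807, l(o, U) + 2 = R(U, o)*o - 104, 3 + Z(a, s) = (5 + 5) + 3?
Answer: -1/32583 ≈ -3.0691e-5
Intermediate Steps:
Z(a, s) = 10 (Z(a, s) = -3 + ((5 + 5) + 3) = -3 + (10 + 3) = -3 + 13 = 10)
R(A, d) = 10
l(o, U) = -106 + 10*o (l(o, U) = -2 + (10*o - 104) = -2 + (-104 + 10*o) = -106 + 10*o)
j = -32583 (j = (-106 + 10*133) - 33807 = (-106 + 1330) - 33807 = 1224 - 33807 = -32583)
1/j = 1/(-32583) = -1/32583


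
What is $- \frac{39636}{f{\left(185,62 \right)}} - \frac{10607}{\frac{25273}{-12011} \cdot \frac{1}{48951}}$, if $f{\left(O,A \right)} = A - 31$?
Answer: $\frac{193327105014009}{783463} \approx 2.4676 \cdot 10^{8}$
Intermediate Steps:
$f{\left(O,A \right)} = -31 + A$ ($f{\left(O,A \right)} = A - 31 = -31 + A$)
$- \frac{39636}{f{\left(185,62 \right)}} - \frac{10607}{\frac{25273}{-12011} \cdot \frac{1}{48951}} = - \frac{39636}{-31 + 62} - \frac{10607}{\frac{25273}{-12011} \cdot \frac{1}{48951}} = - \frac{39636}{31} - \frac{10607}{25273 \left(- \frac{1}{12011}\right) \frac{1}{48951}} = \left(-39636\right) \frac{1}{31} - \frac{10607}{\left(- \frac{25273}{12011}\right) \frac{1}{48951}} = - \frac{39636}{31} - \frac{10607}{- \frac{25273}{587950461}} = - \frac{39636}{31} - - \frac{6236390539827}{25273} = - \frac{39636}{31} + \frac{6236390539827}{25273} = \frac{193327105014009}{783463}$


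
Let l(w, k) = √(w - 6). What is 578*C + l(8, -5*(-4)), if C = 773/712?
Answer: 223397/356 + √2 ≈ 628.93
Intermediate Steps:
l(w, k) = √(-6 + w)
C = 773/712 (C = 773*(1/712) = 773/712 ≈ 1.0857)
578*C + l(8, -5*(-4)) = 578*(773/712) + √(-6 + 8) = 223397/356 + √2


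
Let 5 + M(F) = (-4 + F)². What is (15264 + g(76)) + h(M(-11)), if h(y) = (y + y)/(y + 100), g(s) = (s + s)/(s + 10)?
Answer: 5251897/344 ≈ 15267.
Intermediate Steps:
M(F) = -5 + (-4 + F)²
g(s) = 2*s/(10 + s) (g(s) = (2*s)/(10 + s) = 2*s/(10 + s))
h(y) = 2*y/(100 + y) (h(y) = (2*y)/(100 + y) = 2*y/(100 + y))
(15264 + g(76)) + h(M(-11)) = (15264 + 2*76/(10 + 76)) + 2*(-5 + (-4 - 11)²)/(100 + (-5 + (-4 - 11)²)) = (15264 + 2*76/86) + 2*(-5 + (-15)²)/(100 + (-5 + (-15)²)) = (15264 + 2*76*(1/86)) + 2*(-5 + 225)/(100 + (-5 + 225)) = (15264 + 76/43) + 2*220/(100 + 220) = 656428/43 + 2*220/320 = 656428/43 + 2*220*(1/320) = 656428/43 + 11/8 = 5251897/344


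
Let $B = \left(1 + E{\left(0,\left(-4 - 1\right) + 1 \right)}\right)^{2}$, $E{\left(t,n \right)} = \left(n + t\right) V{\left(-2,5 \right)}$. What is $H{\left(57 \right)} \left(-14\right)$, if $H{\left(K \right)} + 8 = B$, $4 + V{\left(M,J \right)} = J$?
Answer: $-14$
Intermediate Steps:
$V{\left(M,J \right)} = -4 + J$
$E{\left(t,n \right)} = n + t$ ($E{\left(t,n \right)} = \left(n + t\right) \left(-4 + 5\right) = \left(n + t\right) 1 = n + t$)
$B = 9$ ($B = \left(1 + \left(\left(\left(-4 - 1\right) + 1\right) + 0\right)\right)^{2} = \left(1 + \left(\left(-5 + 1\right) + 0\right)\right)^{2} = \left(1 + \left(-4 + 0\right)\right)^{2} = \left(1 - 4\right)^{2} = \left(-3\right)^{2} = 9$)
$H{\left(K \right)} = 1$ ($H{\left(K \right)} = -8 + 9 = 1$)
$H{\left(57 \right)} \left(-14\right) = 1 \left(-14\right) = -14$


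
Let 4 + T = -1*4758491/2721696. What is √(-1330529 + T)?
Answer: I*√616006746394890654/680424 ≈ 1153.5*I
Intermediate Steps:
T = -15645275/2721696 (T = -4 - 1*4758491/2721696 = -4 - 4758491*1/2721696 = -4 - 4758491/2721696 = -15645275/2721696 ≈ -5.7484)
√(-1330529 + T) = √(-1330529 - 15645275/2721696) = √(-3621311102459/2721696) = I*√616006746394890654/680424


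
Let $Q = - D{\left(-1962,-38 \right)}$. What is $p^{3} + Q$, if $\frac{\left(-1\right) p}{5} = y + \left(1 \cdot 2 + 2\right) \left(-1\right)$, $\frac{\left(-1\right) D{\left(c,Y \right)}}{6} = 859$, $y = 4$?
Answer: $5154$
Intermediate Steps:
$D{\left(c,Y \right)} = -5154$ ($D{\left(c,Y \right)} = \left(-6\right) 859 = -5154$)
$Q = 5154$ ($Q = \left(-1\right) \left(-5154\right) = 5154$)
$p = 0$ ($p = - 5 \left(4 + \left(1 \cdot 2 + 2\right) \left(-1\right)\right) = - 5 \left(4 + \left(2 + 2\right) \left(-1\right)\right) = - 5 \left(4 + 4 \left(-1\right)\right) = - 5 \left(4 - 4\right) = \left(-5\right) 0 = 0$)
$p^{3} + Q = 0^{3} + 5154 = 0 + 5154 = 5154$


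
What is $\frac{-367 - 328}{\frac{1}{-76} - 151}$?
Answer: $\frac{52820}{11477} \approx 4.6022$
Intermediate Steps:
$\frac{-367 - 328}{\frac{1}{-76} - 151} = - \frac{695}{- \frac{1}{76} - 151} = - \frac{695}{- \frac{11477}{76}} = \left(-695\right) \left(- \frac{76}{11477}\right) = \frac{52820}{11477}$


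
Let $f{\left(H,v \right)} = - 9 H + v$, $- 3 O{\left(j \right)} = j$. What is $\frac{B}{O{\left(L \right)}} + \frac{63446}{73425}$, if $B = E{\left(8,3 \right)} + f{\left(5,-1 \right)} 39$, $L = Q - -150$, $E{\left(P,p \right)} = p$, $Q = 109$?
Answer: $\frac{410945039}{19017075} \approx 21.609$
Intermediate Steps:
$L = 259$ ($L = 109 - -150 = 109 + 150 = 259$)
$O{\left(j \right)} = - \frac{j}{3}$
$f{\left(H,v \right)} = v - 9 H$
$B = -1791$ ($B = 3 + \left(-1 - 45\right) 39 = 3 - 1794 = -1791$)
$\frac{B}{O{\left(L \right)}} + \frac{63446}{73425} = - \frac{1791}{\left(- \frac{1}{3}\right) 259} + \frac{63446}{73425} = - \frac{1791}{- \frac{259}{3}} + 63446 \cdot \frac{1}{73425} = \left(-1791\right) \left(- \frac{3}{259}\right) + \frac{63446}{73425} = \frac{5373}{259} + \frac{63446}{73425} = \frac{410945039}{19017075}$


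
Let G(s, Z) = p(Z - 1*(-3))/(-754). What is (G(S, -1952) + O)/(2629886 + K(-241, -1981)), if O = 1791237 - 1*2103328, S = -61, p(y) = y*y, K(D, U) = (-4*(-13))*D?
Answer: -239115215/1973484916 ≈ -0.12116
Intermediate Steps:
K(D, U) = 52*D
p(y) = y²
G(s, Z) = -(3 + Z)²/754 (G(s, Z) = (Z - 1*(-3))²/(-754) = (Z + 3)²*(-1/754) = (3 + Z)²*(-1/754) = -(3 + Z)²/754)
O = -312091 (O = 1791237 - 2103328 = -312091)
(G(S, -1952) + O)/(2629886 + K(-241, -1981)) = (-(3 - 1952)²/754 - 312091)/(2629886 + 52*(-241)) = (-1/754*(-1949)² - 312091)/(2629886 - 12532) = (-1/754*3798601 - 312091)/2617354 = (-3798601/754 - 312091)*(1/2617354) = -239115215/754*1/2617354 = -239115215/1973484916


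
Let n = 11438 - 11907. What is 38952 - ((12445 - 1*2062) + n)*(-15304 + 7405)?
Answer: 78349638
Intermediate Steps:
n = -469
38952 - ((12445 - 1*2062) + n)*(-15304 + 7405) = 38952 - ((12445 - 1*2062) - 469)*(-15304 + 7405) = 38952 - ((12445 - 2062) - 469)*(-7899) = 38952 - (10383 - 469)*(-7899) = 38952 - 9914*(-7899) = 38952 - 1*(-78310686) = 38952 + 78310686 = 78349638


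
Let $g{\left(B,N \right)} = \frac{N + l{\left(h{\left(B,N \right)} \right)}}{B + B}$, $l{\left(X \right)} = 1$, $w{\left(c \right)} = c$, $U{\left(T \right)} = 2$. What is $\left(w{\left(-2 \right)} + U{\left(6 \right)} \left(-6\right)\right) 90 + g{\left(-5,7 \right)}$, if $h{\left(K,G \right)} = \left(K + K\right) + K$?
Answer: $- \frac{6304}{5} \approx -1260.8$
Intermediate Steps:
$h{\left(K,G \right)} = 3 K$ ($h{\left(K,G \right)} = 2 K + K = 3 K$)
$g{\left(B,N \right)} = \frac{1 + N}{2 B}$ ($g{\left(B,N \right)} = \frac{N + 1}{B + B} = \frac{1 + N}{2 B}$)
$\left(w{\left(-2 \right)} + U{\left(6 \right)} \left(-6\right)\right) 90 + g{\left(-5,7 \right)} = \left(-2 + 2 \left(-6\right)\right) 90 + \frac{1 + 7}{2 \left(-5\right)} = \left(-2 - 12\right) 90 + \frac{1}{2} \left(- \frac{1}{5}\right) 8 = \left(-14\right) 90 - \frac{4}{5} = -1260 - \frac{4}{5} = - \frac{6304}{5}$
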